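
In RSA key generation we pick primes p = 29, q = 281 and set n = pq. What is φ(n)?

φ(pq) = (p−1)(q−1) = 28 · 280 = 7840.

7840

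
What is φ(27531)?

First factor: 27531 = 3**2 · 7 · 19 · 23.
φ(3^2) = 3^2 − 3^1 = 9 − 3 = 6.
φ(7) = 7 − 1 = 6.
φ(19) = 19 − 1 = 18.
φ(23) = 23 − 1 = 22.
Since φ is multiplicative, φ(27531) = 6 · 6 · 18 · 22 = 14256.

14256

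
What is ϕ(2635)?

1920

Factor 2635: 2635 = 5 · 17 · 31.
φ(2635) = 2635 · (1 − 1/5) · (1 − 1/17) · (1 − 1/31)
       = 2635 · 1920/2635 = 1920.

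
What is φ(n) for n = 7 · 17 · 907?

φ(7) = 7 − 1 = 6.
φ(17) = 17 − 1 = 16.
φ(907) = 907 − 1 = 906.
Since φ is multiplicative, φ(107933) = 6 · 16 · 906 = 86976.

86976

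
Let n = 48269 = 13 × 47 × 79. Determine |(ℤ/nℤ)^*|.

φ(13) = 13 − 1 = 12.
φ(47) = 47 − 1 = 46.
φ(79) = 79 − 1 = 78.
Multiply: 12 · 46 · 78 = 43056.

43056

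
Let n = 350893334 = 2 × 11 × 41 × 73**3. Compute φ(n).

φ(350893334) = 350893334 · (1 − 1/2) · (1 − 1/11) · (1 − 1/41) · (1 − 1/73)
       = 350893334 · 28800/65846 = 153475200.

153475200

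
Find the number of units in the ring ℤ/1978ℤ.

Prime factorization: 1978 = 2 · 23 · 43.
φ(1978) = 1978 · (1 − 1/2) · (1 − 1/23) · (1 − 1/43)
       = 1978 · 924/1978 = 924.

924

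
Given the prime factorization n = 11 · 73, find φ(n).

720

φ(803) = 803 · (1 − 1/11) · (1 − 1/73)
       = 803 · 720/803 = 720.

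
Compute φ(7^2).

φ(7^2) = 7^2 − 7^1 = 49 − 7 = 42.

42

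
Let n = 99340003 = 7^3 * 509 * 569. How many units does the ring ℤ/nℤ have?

84831936

φ(7^3) = 7^3 − 7^2 = 343 − 49 = 294.
φ(509) = 509 − 1 = 508.
φ(569) = 569 − 1 = 568.
φ(99340003) = 294 × 508 × 568 = 84831936.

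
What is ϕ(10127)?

Prime factorization: 10127 = 13 * 19 * 41.
φ(10127) = 10127 · (1 − 1/13) · (1 − 1/19) · (1 − 1/41)
       = 10127 · 8640/10127 = 8640.

8640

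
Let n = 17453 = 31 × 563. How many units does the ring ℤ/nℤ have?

φ(17453) = 17453 · (1 − 1/31) · (1 − 1/563)
       = 17453 · 16860/17453 = 16860.

16860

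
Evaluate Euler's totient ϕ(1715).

1176

Prime factorization: 1715 = 5 · 7^3.
φ(1715) = 1715 · (1 − 1/5) · (1 − 1/7)
       = 1715 · 24/35 = 1176.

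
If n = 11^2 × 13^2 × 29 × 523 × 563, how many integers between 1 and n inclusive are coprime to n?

φ(174614440429) = 174614440429 · (1 − 1/11) · (1 − 1/13) · (1 − 1/29) · (1 − 1/523) · (1 − 1/563)
       = 174614440429 · 985703040/1221080003 = 140955534720.

140955534720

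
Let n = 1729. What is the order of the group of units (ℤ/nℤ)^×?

1729 = 7 · 13 · 19.
φ(1729) = 1729 · (1 − 1/7) · (1 − 1/13) · (1 − 1/19)
       = 1729 · 1296/1729 = 1296.

1296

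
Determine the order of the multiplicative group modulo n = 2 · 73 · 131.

φ(19126) = 19126 · (1 − 1/2) · (1 − 1/73) · (1 − 1/131)
       = 19126 · 9360/19126 = 9360.

9360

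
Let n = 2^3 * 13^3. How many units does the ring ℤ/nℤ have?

φ(2^3) = 2^2·(2−1) = 4·1 = 4.
φ(13^3) = 13^3 − 13^2 = 2197 − 169 = 2028.
Since φ is multiplicative, φ(17576) = 4 · 2028 = 8112.

8112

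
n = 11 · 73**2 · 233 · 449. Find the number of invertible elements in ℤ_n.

5462876160

φ(6132543923) = 6132543923 · (1 − 1/11) · (1 − 1/73) · (1 − 1/233) · (1 − 1/449)
       = 6132543923 · 74833920/84007451 = 5462876160.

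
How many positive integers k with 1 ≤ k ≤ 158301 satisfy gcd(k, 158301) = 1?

86400

Prime factorization: 158301 = 3^3 · 11 · 13 · 41.
φ(3^3) = 3^3 − 3^2 = 27 − 9 = 18.
φ(11) = 11 − 1 = 10.
φ(13) = 13 − 1 = 12.
φ(41) = 41 − 1 = 40.
Since φ is multiplicative, φ(158301) = 18 · 10 · 12 · 40 = 86400.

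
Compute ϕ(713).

660

Factor 713: 713 = 23 × 31.
φ(23) = 23 − 1 = 22.
φ(31) = 31 − 1 = 30.
φ(713) = 22 × 30 = 660.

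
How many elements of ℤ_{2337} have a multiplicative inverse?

2337 = 3 · 19 · 41.
φ(2337) = 2337 · (1 − 1/3) · (1 − 1/19) · (1 − 1/41)
       = 2337 · 1440/2337 = 1440.

1440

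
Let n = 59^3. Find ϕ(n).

φ(59^3) = 59^2·(59−1) = 3481·58 = 201898.

201898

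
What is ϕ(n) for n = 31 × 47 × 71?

96600

φ(103447) = 103447 · (1 − 1/31) · (1 − 1/47) · (1 − 1/71)
       = 103447 · 96600/103447 = 96600.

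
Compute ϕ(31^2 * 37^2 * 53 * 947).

φ(66031731319) = 66031731319 · (1 − 1/31) · (1 − 1/37) · (1 − 1/53) · (1 − 1/947)
       = 66031731319 · 53127360/57569077 = 60937081920.

60937081920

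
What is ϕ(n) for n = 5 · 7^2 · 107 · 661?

φ(17328115) = 17328115 · (1 − 1/5) · (1 − 1/7) · (1 − 1/107) · (1 − 1/661)
       = 17328115 · 1679040/2475445 = 11753280.

11753280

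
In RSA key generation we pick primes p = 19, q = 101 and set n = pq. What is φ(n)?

For distinct primes, φ(pq) = (p−1)(q−1) = 18 × 100 = 1800.

1800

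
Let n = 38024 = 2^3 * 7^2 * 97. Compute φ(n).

16128

φ(38024) = 38024 · (1 − 1/2) · (1 − 1/7) · (1 − 1/97)
       = 38024 · 576/1358 = 16128.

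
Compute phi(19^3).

φ(19^3) = 19^2·(19−1) = 361·18 = 6498.

6498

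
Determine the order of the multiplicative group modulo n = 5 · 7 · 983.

23568

φ(34405) = 34405 · (1 − 1/5) · (1 − 1/7) · (1 − 1/983)
       = 34405 · 23568/34405 = 23568.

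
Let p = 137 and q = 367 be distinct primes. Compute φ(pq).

φ(pq) = (p−1)(q−1) = 136 · 366 = 49776.

49776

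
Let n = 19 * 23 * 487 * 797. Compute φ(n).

φ(19) = 19 − 1 = 18.
φ(23) = 23 − 1 = 22.
φ(487) = 487 − 1 = 486.
φ(797) = 797 − 1 = 796.
Since φ is multiplicative, φ(169616743) = 18 · 22 · 486 · 796 = 153194976.

153194976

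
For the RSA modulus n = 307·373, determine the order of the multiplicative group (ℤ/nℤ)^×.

113832

φ(307) = 307 − 1 = 306.
φ(373) = 373 − 1 = 372.
Multiply: 306 · 372 = 113832.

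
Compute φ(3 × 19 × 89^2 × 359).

100938816

φ(3) = 3 − 1 = 2.
φ(19) = 19 − 1 = 18.
φ(89^2) = 89^2 − 89^1 = 7921 − 89 = 7832.
φ(359) = 359 − 1 = 358.
Since φ is multiplicative, φ(162087423) = 2 · 18 · 7832 · 358 = 100938816.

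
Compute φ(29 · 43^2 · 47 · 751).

φ(1892660437) = 1892660437 · (1 − 1/29) · (1 − 1/43) · (1 − 1/47) · (1 − 1/751)
       = 1892660437 · 40572000/44015359 = 1744596000.

1744596000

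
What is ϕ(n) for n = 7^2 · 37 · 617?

931392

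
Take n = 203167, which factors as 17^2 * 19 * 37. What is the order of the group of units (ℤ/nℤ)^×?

176256

φ(17^2) = 17^2 − 17^1 = 289 − 17 = 272.
φ(19) = 19 − 1 = 18.
φ(37) = 37 − 1 = 36.
Since φ is multiplicative, φ(203167) = 272 · 18 · 36 = 176256.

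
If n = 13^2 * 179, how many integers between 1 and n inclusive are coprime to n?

27768

φ(30251) = 30251 · (1 − 1/13) · (1 − 1/179)
       = 30251 · 2136/2327 = 27768.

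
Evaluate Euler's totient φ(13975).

Prime factorization: 13975 = 5^2 * 13 * 43.
φ(5^2) = 5^2 − 5^1 = 25 − 5 = 20.
φ(13) = 13 − 1 = 12.
φ(43) = 43 − 1 = 42.
Multiply: 20 · 12 · 42 = 10080.

10080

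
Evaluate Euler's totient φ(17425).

12800

Prime factorization: 17425 = 5^2 · 17 · 41.
φ(5^2) = 5^1·(5−1) = 5·4 = 20.
φ(17) = 17 − 1 = 16.
φ(41) = 41 − 1 = 40.
Since φ is multiplicative, φ(17425) = 20 · 16 · 40 = 12800.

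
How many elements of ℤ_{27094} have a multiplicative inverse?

First factor: 27094 = 2 · 19 · 23 · 31.
φ(27094) = 27094 · (1 − 1/2) · (1 − 1/19) · (1 − 1/23) · (1 − 1/31)
       = 27094 · 11880/27094 = 11880.

11880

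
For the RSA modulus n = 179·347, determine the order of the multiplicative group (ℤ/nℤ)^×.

φ(62113) = 62113 · (1 − 1/179) · (1 − 1/347)
       = 62113 · 61588/62113 = 61588.

61588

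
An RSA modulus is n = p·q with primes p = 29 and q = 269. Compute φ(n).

φ(n) = (p − 1)(q − 1) = (29−1)(269−1) = 28·268 = 7504.

7504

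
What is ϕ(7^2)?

42

φ(49) = 49 · (1 − 1/7)
       = 49 · 6/7 = 42.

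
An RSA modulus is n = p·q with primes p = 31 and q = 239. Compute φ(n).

7140

φ(31) = 31 − 1 = 30.
φ(239) = 239 − 1 = 238.
Since φ is multiplicative, φ(7409) = 30 · 238 = 7140.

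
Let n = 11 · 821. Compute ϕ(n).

8200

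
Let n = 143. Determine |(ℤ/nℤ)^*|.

120

Prime factorization: 143 = 11 · 13.
φ(143) = 143 · (1 − 1/11) · (1 − 1/13)
       = 143 · 120/143 = 120.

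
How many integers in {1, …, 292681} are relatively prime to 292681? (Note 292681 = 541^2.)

292140

φ(292681) = 292681 · (1 − 1/541)
       = 292681 · 540/541 = 292140.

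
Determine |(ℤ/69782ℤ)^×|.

31680

Prime factorization: 69782 = 2 * 23 * 37 * 41.
φ(2) = 2 − 1 = 1.
φ(23) = 23 − 1 = 22.
φ(37) = 37 − 1 = 36.
φ(41) = 41 − 1 = 40.
φ(69782) = 1 × 22 × 36 × 40 = 31680.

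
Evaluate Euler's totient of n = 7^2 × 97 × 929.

3741696

φ(7^2) = 7^2 − 7^1 = 49 − 7 = 42.
φ(97) = 97 − 1 = 96.
φ(929) = 929 − 1 = 928.
Multiply: 42 · 96 · 928 = 3741696.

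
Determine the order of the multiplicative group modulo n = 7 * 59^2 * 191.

φ(4654097) = 4654097 · (1 − 1/7) · (1 − 1/59) · (1 − 1/191)
       = 4654097 · 66120/78883 = 3901080.

3901080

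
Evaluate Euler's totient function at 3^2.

6

φ(9) = 9 · (1 − 1/3)
       = 9 · 2/3 = 6.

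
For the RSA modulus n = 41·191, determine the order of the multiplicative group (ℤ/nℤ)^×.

7600

φ(41) = 41 − 1 = 40.
φ(191) = 191 − 1 = 190.
Multiply: 40 · 190 = 7600.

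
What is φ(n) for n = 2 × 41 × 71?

2800

φ(2) = 2 − 1 = 1.
φ(41) = 41 − 1 = 40.
φ(71) = 71 − 1 = 70.
φ(5822) = 1 × 40 × 70 = 2800.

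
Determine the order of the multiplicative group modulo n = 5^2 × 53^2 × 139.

φ(9761275) = 9761275 · (1 − 1/5) · (1 − 1/53) · (1 − 1/139)
       = 9761275 · 28704/36835 = 7606560.

7606560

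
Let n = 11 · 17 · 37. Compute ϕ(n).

5760

φ(11) = 11 − 1 = 10.
φ(17) = 17 − 1 = 16.
φ(37) = 37 − 1 = 36.
Multiply: 10 · 16 · 36 = 5760.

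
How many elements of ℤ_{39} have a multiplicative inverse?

Factor 39: 39 = 3 · 13.
φ(39) = 39 · (1 − 1/3) · (1 − 1/13)
       = 39 · 24/39 = 24.

24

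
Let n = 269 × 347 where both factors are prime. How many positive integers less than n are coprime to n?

φ(n) = (p − 1)(q − 1) = (269−1)(347−1) = 268·346 = 92728.

92728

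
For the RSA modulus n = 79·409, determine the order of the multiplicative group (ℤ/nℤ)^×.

φ(79) = 79 − 1 = 78.
φ(409) = 409 − 1 = 408.
φ(32311) = 78 × 408 = 31824.

31824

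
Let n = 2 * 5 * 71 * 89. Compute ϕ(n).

24640

φ(2) = 2 − 1 = 1.
φ(5) = 5 − 1 = 4.
φ(71) = 71 − 1 = 70.
φ(89) = 89 − 1 = 88.
Since φ is multiplicative, φ(63190) = 1 · 4 · 70 · 88 = 24640.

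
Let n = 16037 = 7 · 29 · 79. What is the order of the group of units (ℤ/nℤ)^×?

13104

φ(16037) = 16037 · (1 − 1/7) · (1 − 1/29) · (1 − 1/79)
       = 16037 · 13104/16037 = 13104.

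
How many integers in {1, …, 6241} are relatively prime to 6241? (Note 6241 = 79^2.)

6162

φ(6241) = 6241 · (1 − 1/79)
       = 6241 · 78/79 = 6162.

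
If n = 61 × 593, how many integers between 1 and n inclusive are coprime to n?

φ(36173) = 36173 · (1 − 1/61) · (1 − 1/593)
       = 36173 · 35520/36173 = 35520.

35520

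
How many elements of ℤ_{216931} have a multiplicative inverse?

172800

Prime factorization: 216931 = 11 · 13 · 37 · 41.
φ(11) = 11 − 1 = 10.
φ(13) = 13 − 1 = 12.
φ(37) = 37 − 1 = 36.
φ(41) = 41 − 1 = 40.
Since φ is multiplicative, φ(216931) = 10 · 12 · 36 · 40 = 172800.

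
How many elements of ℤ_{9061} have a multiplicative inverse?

Prime factorization: 9061 = 13 × 17 × 41.
φ(9061) = 9061 · (1 − 1/13) · (1 − 1/17) · (1 − 1/41)
       = 9061 · 7680/9061 = 7680.

7680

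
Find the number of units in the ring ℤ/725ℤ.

Prime factorization: 725 = 5^2 × 29.
φ(5^2) = 5^1·(5−1) = 5·4 = 20.
φ(29) = 29 − 1 = 28.
φ(725) = 20 × 28 = 560.

560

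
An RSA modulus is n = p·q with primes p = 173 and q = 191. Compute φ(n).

32680

φ(173) = 173 − 1 = 172.
φ(191) = 191 − 1 = 190.
Since φ is multiplicative, φ(33043) = 172 · 190 = 32680.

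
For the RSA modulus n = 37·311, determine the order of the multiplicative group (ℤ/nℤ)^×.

φ(11507) = 11507 · (1 − 1/37) · (1 − 1/311)
       = 11507 · 11160/11507 = 11160.

11160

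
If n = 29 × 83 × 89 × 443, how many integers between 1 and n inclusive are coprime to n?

89305216

φ(94900789) = 94900789 · (1 − 1/29) · (1 − 1/83) · (1 − 1/89) · (1 − 1/443)
       = 94900789 · 89305216/94900789 = 89305216.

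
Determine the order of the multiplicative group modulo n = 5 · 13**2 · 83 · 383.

φ(26861705) = 26861705 · (1 − 1/5) · (1 − 1/13) · (1 − 1/83) · (1 − 1/383)
       = 26861705 · 1503552/2066285 = 19546176.

19546176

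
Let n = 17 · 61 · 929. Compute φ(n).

890880

φ(17) = 17 − 1 = 16.
φ(61) = 61 − 1 = 60.
φ(929) = 929 − 1 = 928.
Since φ is multiplicative, φ(963373) = 16 · 60 · 928 = 890880.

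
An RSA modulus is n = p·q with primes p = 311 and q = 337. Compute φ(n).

104160

φ(n) = (p − 1)(q − 1) = (311−1)(337−1) = 310·336 = 104160.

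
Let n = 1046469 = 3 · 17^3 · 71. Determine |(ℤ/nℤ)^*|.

φ(1046469) = 1046469 · (1 − 1/3) · (1 − 1/17) · (1 − 1/71)
       = 1046469 · 2240/3621 = 647360.

647360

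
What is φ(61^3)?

223260

φ(61^3) = 61^3 − 61^2 = 226981 − 3721 = 223260.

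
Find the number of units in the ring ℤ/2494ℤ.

Prime factorization: 2494 = 2 × 29 × 43.
φ(2) = 2 − 1 = 1.
φ(29) = 29 − 1 = 28.
φ(43) = 43 − 1 = 42.
φ(2494) = 1 × 28 × 42 = 1176.

1176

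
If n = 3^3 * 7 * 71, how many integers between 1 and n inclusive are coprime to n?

7560

φ(13419) = 13419 · (1 − 1/3) · (1 − 1/7) · (1 − 1/71)
       = 13419 · 840/1491 = 7560.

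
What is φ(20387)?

First factor: 20387 = 19 · 29 · 37.
φ(20387) = 20387 · (1 − 1/19) · (1 − 1/29) · (1 − 1/37)
       = 20387 · 18144/20387 = 18144.

18144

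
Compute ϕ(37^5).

φ(69343957) = 69343957 · (1 − 1/37)
       = 69343957 · 36/37 = 67469796.

67469796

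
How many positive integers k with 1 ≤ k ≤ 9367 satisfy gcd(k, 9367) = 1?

8064

9367 = 17 * 19 * 29.
φ(17) = 17 − 1 = 16.
φ(19) = 19 − 1 = 18.
φ(29) = 29 − 1 = 28.
Since φ is multiplicative, φ(9367) = 16 · 18 · 28 = 8064.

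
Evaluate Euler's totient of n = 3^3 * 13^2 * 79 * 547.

119587104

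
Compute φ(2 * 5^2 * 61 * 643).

φ(1961150) = 1961150 · (1 − 1/2) · (1 − 1/5) · (1 − 1/61) · (1 − 1/643)
       = 1961150 · 154080/392230 = 770400.

770400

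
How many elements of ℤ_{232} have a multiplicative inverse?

Prime factorization: 232 = 2**3 · 29.
φ(232) = 232 · (1 − 1/2) · (1 − 1/29)
       = 232 · 28/58 = 112.

112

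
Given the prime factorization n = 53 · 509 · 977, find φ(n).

25782016

φ(26356529) = 26356529 · (1 − 1/53) · (1 − 1/509) · (1 − 1/977)
       = 26356529 · 25782016/26356529 = 25782016.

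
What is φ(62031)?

Factor 62031: 62031 = 3 × 23 × 29 × 31.
φ(62031) = 62031 · (1 − 1/3) · (1 − 1/23) · (1 − 1/29) · (1 − 1/31)
       = 62031 · 36960/62031 = 36960.

36960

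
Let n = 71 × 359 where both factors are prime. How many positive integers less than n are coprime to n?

φ(71) = 71 − 1 = 70.
φ(359) = 359 − 1 = 358.
Multiply: 70 · 358 = 25060.

25060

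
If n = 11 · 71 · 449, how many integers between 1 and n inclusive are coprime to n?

313600

φ(350669) = 350669 · (1 − 1/11) · (1 − 1/71) · (1 − 1/449)
       = 350669 · 313600/350669 = 313600.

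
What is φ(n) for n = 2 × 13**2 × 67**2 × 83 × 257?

14480953344

φ(32365142342) = 32365142342 · (1 − 1/2) · (1 − 1/13) · (1 − 1/67) · (1 − 1/83) · (1 − 1/257)
       = 32365142342 · 16625664/37158602 = 14480953344.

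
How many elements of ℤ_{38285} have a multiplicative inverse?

First factor: 38285 = 5 * 13 * 19 * 31.
φ(38285) = 38285 · (1 − 1/5) · (1 − 1/13) · (1 − 1/19) · (1 − 1/31)
       = 38285 · 25920/38285 = 25920.

25920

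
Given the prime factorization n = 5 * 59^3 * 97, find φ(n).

77528832

φ(5) = 5 − 1 = 4.
φ(59^3) = 59^3 − 59^2 = 205379 − 3481 = 201898.
φ(97) = 97 − 1 = 96.
Since φ is multiplicative, φ(99608815) = 4 · 201898 · 96 = 77528832.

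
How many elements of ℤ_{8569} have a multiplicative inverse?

7200

Prime factorization: 8569 = 11 * 19 * 41.
φ(11) = 11 − 1 = 10.
φ(19) = 19 − 1 = 18.
φ(41) = 41 − 1 = 40.
φ(8569) = 10 × 18 × 40 = 7200.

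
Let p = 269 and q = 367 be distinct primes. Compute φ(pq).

98088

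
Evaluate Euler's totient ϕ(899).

Factor 899: 899 = 29 · 31.
φ(899) = 899 · (1 − 1/29) · (1 − 1/31)
       = 899 · 840/899 = 840.

840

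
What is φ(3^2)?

φ(9) = 9 · (1 − 1/3)
       = 9 · 2/3 = 6.

6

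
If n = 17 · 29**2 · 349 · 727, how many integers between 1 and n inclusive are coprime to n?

3282402816

φ(3627477731) = 3627477731 · (1 − 1/17) · (1 − 1/29) · (1 − 1/349) · (1 − 1/727)
       = 3627477731 · 113186304/125085439 = 3282402816.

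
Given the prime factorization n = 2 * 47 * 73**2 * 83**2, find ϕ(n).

φ(3450879214) = 3450879214 · (1 − 1/2) · (1 − 1/47) · (1 − 1/73) · (1 − 1/83)
       = 3450879214 · 271584/569546 = 1645527456.

1645527456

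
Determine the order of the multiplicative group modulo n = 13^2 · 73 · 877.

φ(10819549) = 10819549 · (1 − 1/13) · (1 − 1/73) · (1 − 1/877)
       = 10819549 · 756864/832273 = 9839232.

9839232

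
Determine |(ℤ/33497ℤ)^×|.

First factor: 33497 = 19 × 41 × 43.
φ(19) = 19 − 1 = 18.
φ(41) = 41 − 1 = 40.
φ(43) = 43 − 1 = 42.
Multiply: 18 · 40 · 42 = 30240.

30240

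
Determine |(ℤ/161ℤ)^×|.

132

Prime factorization: 161 = 7 · 23.
φ(7) = 7 − 1 = 6.
φ(23) = 23 − 1 = 22.
φ(161) = 6 × 22 = 132.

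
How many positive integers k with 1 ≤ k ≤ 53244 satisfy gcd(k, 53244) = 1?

53244 = 2^2 · 3^3 · 17 · 29.
φ(2^2) = 2^1·(2−1) = 2·1 = 2.
φ(3^3) = 3^2·(3−1) = 9·2 = 18.
φ(17) = 17 − 1 = 16.
φ(29) = 29 − 1 = 28.
φ(53244) = 2 × 18 × 16 × 28 = 16128.

16128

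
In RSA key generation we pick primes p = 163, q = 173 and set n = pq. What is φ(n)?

27864

φ(pq) = (p−1)(q−1) = 162 · 172 = 27864.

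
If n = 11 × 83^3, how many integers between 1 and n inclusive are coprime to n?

5648980

φ(6289657) = 6289657 · (1 − 1/11) · (1 − 1/83)
       = 6289657 · 820/913 = 5648980.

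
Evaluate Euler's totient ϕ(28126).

11760

Factor 28126: 28126 = 2 · 7^3 · 41.
φ(2) = 2 − 1 = 1.
φ(7^3) = 7^3 − 7^2 = 343 − 49 = 294.
φ(41) = 41 − 1 = 40.
Multiply: 1 · 294 · 40 = 11760.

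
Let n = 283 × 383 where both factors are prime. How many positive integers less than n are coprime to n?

107724

For distinct primes, φ(pq) = (p−1)(q−1) = 282 × 382 = 107724.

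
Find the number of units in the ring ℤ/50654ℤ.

Prime factorization: 50654 = 2 × 19 × 31 × 43.
φ(2) = 2 − 1 = 1.
φ(19) = 19 − 1 = 18.
φ(31) = 31 − 1 = 30.
φ(43) = 43 − 1 = 42.
Since φ is multiplicative, φ(50654) = 1 · 18 · 30 · 42 = 22680.

22680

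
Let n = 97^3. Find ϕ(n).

903264

φ(97^3) = 97^2·(97−1) = 9409·96 = 903264.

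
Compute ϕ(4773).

3024

Factor 4773: 4773 = 3 × 37 × 43.
φ(3) = 3 − 1 = 2.
φ(37) = 37 − 1 = 36.
φ(43) = 43 − 1 = 42.
φ(4773) = 2 × 36 × 42 = 3024.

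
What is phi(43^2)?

1806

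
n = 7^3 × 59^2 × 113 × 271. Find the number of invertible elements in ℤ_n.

φ(36563341409) = 36563341409 · (1 − 1/7) · (1 − 1/59) · (1 − 1/113) · (1 − 1/271)
       = 36563341409 · 10523520/12647299 = 30423496320.

30423496320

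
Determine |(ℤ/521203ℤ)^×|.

443520

Prime factorization: 521203 = 17 · 23 · 31 · 43.
φ(521203) = 521203 · (1 − 1/17) · (1 − 1/23) · (1 − 1/31) · (1 − 1/43)
       = 521203 · 443520/521203 = 443520.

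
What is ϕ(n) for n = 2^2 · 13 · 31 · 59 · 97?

φ(2^2) = 2^2 − 2^1 = 4 − 2 = 2.
φ(13) = 13 − 1 = 12.
φ(31) = 31 − 1 = 30.
φ(59) = 59 − 1 = 58.
φ(97) = 97 − 1 = 96.
Since φ is multiplicative, φ(9225476) = 2 · 12 · 30 · 58 · 96 = 4008960.

4008960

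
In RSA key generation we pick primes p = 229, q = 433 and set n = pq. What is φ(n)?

98496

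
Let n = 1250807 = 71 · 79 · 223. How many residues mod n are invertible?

1212120

φ(1250807) = 1250807 · (1 − 1/71) · (1 − 1/79) · (1 − 1/223)
       = 1250807 · 1212120/1250807 = 1212120.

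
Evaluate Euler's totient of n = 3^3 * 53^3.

φ(4019679) = 4019679 · (1 − 1/3) · (1 − 1/53)
       = 4019679 · 104/159 = 2629224.

2629224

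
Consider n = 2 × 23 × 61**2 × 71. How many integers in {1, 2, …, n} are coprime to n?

5636400

φ(2) = 2 − 1 = 1.
φ(23) = 23 − 1 = 22.
φ(61^2) = 61^1·(61−1) = 61·60 = 3660.
φ(71) = 71 − 1 = 70.
Since φ is multiplicative, φ(12152786) = 1 · 22 · 3660 · 70 = 5636400.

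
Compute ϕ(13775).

13775 = 5**2 · 19 · 29.
φ(13775) = 13775 · (1 − 1/5) · (1 − 1/19) · (1 − 1/29)
       = 13775 · 2016/2755 = 10080.

10080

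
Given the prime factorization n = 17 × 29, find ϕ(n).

φ(493) = 493 · (1 − 1/17) · (1 − 1/29)
       = 493 · 448/493 = 448.

448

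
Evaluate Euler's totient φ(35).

24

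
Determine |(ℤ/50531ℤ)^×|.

50531 = 13**3 × 23.
φ(50531) = 50531 · (1 − 1/13) · (1 − 1/23)
       = 50531 · 264/299 = 44616.

44616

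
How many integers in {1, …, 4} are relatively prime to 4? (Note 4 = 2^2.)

2

φ(4) = 4 · (1 − 1/2)
       = 4 · 1/2 = 2.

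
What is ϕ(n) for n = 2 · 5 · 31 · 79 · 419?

φ(10261310) = 10261310 · (1 − 1/2) · (1 − 1/5) · (1 − 1/31) · (1 − 1/79) · (1 − 1/419)
       = 10261310 · 3912480/10261310 = 3912480.

3912480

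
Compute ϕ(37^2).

φ(37^2) = 37^2 − 37^1 = 1369 − 37 = 1332.

1332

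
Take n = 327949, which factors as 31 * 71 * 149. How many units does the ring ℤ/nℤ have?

310800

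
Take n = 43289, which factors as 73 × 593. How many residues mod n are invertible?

42624

φ(43289) = 43289 · (1 − 1/73) · (1 − 1/593)
       = 43289 · 42624/43289 = 42624.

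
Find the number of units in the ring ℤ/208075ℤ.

Factor 208075: 208075 = 5**2 * 7 * 29 * 41.
φ(5^2) = 5^1·(5−1) = 5·4 = 20.
φ(7) = 7 − 1 = 6.
φ(29) = 29 − 1 = 28.
φ(41) = 41 − 1 = 40.
φ(208075) = 20 × 6 × 28 × 40 = 134400.

134400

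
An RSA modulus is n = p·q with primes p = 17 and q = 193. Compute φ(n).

φ(17) = 17 − 1 = 16.
φ(193) = 193 − 1 = 192.
Multiply: 16 · 192 = 3072.

3072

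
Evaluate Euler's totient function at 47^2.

2162

φ(47^2) = 47^1·(47−1) = 47·46 = 2162.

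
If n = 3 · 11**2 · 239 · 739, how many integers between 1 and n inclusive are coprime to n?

φ(3) = 3 − 1 = 2.
φ(11^2) = 11^2 − 11^1 = 121 − 11 = 110.
φ(239) = 239 − 1 = 238.
φ(739) = 739 − 1 = 738.
Since φ is multiplicative, φ(64113423) = 2 · 110 · 238 · 738 = 38641680.

38641680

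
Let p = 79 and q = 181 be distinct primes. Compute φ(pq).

14040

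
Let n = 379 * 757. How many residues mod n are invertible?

φ(286903) = 286903 · (1 − 1/379) · (1 − 1/757)
       = 286903 · 285768/286903 = 285768.

285768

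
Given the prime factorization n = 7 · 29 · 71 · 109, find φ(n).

φ(1571017) = 1571017 · (1 − 1/7) · (1 − 1/29) · (1 − 1/71) · (1 − 1/109)
       = 1571017 · 1270080/1571017 = 1270080.

1270080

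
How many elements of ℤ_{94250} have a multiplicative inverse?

33600

94250 = 2 × 5^3 × 13 × 29.
φ(2) = 2 − 1 = 1.
φ(5^3) = 5^2·(5−1) = 25·4 = 100.
φ(13) = 13 − 1 = 12.
φ(29) = 29 − 1 = 28.
Since φ is multiplicative, φ(94250) = 1 · 100 · 12 · 28 = 33600.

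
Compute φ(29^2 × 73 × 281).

16369920

φ(17251433) = 17251433 · (1 − 1/29) · (1 − 1/73) · (1 − 1/281)
       = 17251433 · 564480/594877 = 16369920.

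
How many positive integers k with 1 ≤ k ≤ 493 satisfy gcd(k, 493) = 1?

448

Prime factorization: 493 = 17 * 29.
φ(493) = 493 · (1 − 1/17) · (1 − 1/29)
       = 493 · 448/493 = 448.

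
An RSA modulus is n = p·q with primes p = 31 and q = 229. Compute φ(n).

φ(n) = (p − 1)(q − 1) = (31−1)(229−1) = 30·228 = 6840.

6840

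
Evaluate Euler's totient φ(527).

480

Factor 527: 527 = 17 · 31.
φ(17) = 17 − 1 = 16.
φ(31) = 31 − 1 = 30.
φ(527) = 16 × 30 = 480.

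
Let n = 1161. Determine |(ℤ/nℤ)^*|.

Prime factorization: 1161 = 3^3 · 43.
φ(3^3) = 3^2·(3−1) = 9·2 = 18.
φ(43) = 43 − 1 = 42.
Since φ is multiplicative, φ(1161) = 18 · 42 = 756.

756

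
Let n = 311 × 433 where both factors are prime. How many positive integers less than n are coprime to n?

φ(pq) = (p−1)(q−1) = 310 · 432 = 133920.

133920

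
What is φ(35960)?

Factor 35960: 35960 = 2^3 * 5 * 29 * 31.
φ(35960) = 35960 · (1 − 1/2) · (1 − 1/5) · (1 − 1/29) · (1 − 1/31)
       = 35960 · 3360/8990 = 13440.

13440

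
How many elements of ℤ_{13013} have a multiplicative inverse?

13013 = 7 · 11 · 13**2.
φ(13013) = 13013 · (1 − 1/7) · (1 − 1/11) · (1 − 1/13)
       = 13013 · 720/1001 = 9360.

9360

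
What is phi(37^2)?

1332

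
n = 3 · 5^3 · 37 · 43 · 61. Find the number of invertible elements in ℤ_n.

φ(3) = 3 − 1 = 2.
φ(5^3) = 5^3 − 5^2 = 125 − 25 = 100.
φ(37) = 37 − 1 = 36.
φ(43) = 43 − 1 = 42.
φ(61) = 61 − 1 = 60.
Since φ is multiplicative, φ(36394125) = 2 · 100 · 36 · 42 · 60 = 18144000.

18144000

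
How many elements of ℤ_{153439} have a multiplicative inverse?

Factor 153439: 153439 = 11 * 13 * 29 * 37.
φ(11) = 11 − 1 = 10.
φ(13) = 13 − 1 = 12.
φ(29) = 29 − 1 = 28.
φ(37) = 37 − 1 = 36.
φ(153439) = 10 × 12 × 28 × 36 = 120960.

120960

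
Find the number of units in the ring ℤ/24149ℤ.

21600

Prime factorization: 24149 = 19 * 31 * 41.
φ(24149) = 24149 · (1 − 1/19) · (1 − 1/31) · (1 − 1/41)
       = 24149 · 21600/24149 = 21600.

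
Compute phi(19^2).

342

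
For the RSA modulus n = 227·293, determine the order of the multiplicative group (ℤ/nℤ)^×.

65992

φ(66511) = 66511 · (1 − 1/227) · (1 − 1/293)
       = 66511 · 65992/66511 = 65992.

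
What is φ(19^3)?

6498

φ(6859) = 6859 · (1 − 1/19)
       = 6859 · 18/19 = 6498.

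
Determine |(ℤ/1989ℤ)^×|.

First factor: 1989 = 3**2 · 13 · 17.
φ(3^2) = 3^2 − 3^1 = 9 − 3 = 6.
φ(13) = 13 − 1 = 12.
φ(17) = 17 − 1 = 16.
Multiply: 6 · 12 · 16 = 1152.

1152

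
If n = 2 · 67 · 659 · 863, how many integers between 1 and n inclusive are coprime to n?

37434936

φ(2) = 2 − 1 = 1.
φ(67) = 67 − 1 = 66.
φ(659) = 659 − 1 = 658.
φ(863) = 863 − 1 = 862.
Multiply: 1 · 66 · 658 · 862 = 37434936.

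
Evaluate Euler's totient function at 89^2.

φ(7921) = 7921 · (1 − 1/89)
       = 7921 · 88/89 = 7832.

7832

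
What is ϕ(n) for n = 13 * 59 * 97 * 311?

20712960

φ(13) = 13 − 1 = 12.
φ(59) = 59 − 1 = 58.
φ(97) = 97 − 1 = 96.
φ(311) = 311 − 1 = 310.
Multiply: 12 · 58 · 96 · 310 = 20712960.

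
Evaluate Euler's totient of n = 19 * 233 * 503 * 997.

φ(19) = 19 − 1 = 18.
φ(233) = 233 − 1 = 232.
φ(503) = 503 − 1 = 502.
φ(997) = 997 − 1 = 996.
Multiply: 18 · 232 · 502 · 996 = 2087966592.

2087966592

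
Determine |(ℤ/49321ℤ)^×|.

49321 = 31 · 37 · 43.
φ(31) = 31 − 1 = 30.
φ(37) = 37 − 1 = 36.
φ(43) = 43 − 1 = 42.
Multiply: 30 · 36 · 42 = 45360.

45360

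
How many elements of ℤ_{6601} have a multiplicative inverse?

5280

Prime factorization: 6601 = 7 × 23 × 41.
φ(6601) = 6601 · (1 − 1/7) · (1 − 1/23) · (1 − 1/41)
       = 6601 · 5280/6601 = 5280.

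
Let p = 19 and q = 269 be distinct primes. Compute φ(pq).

4824

φ(5111) = 5111 · (1 − 1/19) · (1 − 1/269)
       = 5111 · 4824/5111 = 4824.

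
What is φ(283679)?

230400

Prime factorization: 283679 = 11 * 17 * 37 * 41.
φ(283679) = 283679 · (1 − 1/11) · (1 − 1/17) · (1 − 1/37) · (1 − 1/41)
       = 283679 · 230400/283679 = 230400.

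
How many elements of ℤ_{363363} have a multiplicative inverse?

174240

First factor: 363363 = 3 * 7 * 11^3 * 13.
φ(3) = 3 − 1 = 2.
φ(7) = 7 − 1 = 6.
φ(11^3) = 11^2·(11−1) = 121·10 = 1210.
φ(13) = 13 − 1 = 12.
Multiply: 2 · 6 · 1210 · 12 = 174240.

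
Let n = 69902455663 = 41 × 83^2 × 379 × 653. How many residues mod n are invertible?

67095181440

φ(69902455663) = 69902455663 · (1 − 1/41) · (1 − 1/83) · (1 − 1/379) · (1 − 1/653)
       = 69902455663 · 808375680/842198261 = 67095181440.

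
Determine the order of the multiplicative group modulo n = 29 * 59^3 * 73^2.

φ(31739476039) = 31739476039 · (1 − 1/29) · (1 − 1/59) · (1 − 1/73)
       = 31739476039 · 116928/124903 = 29712924864.

29712924864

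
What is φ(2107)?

1764

Prime factorization: 2107 = 7^2 * 43.
φ(2107) = 2107 · (1 − 1/7) · (1 − 1/43)
       = 2107 · 252/301 = 1764.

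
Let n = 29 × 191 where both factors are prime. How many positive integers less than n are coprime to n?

φ(29) = 29 − 1 = 28.
φ(191) = 191 − 1 = 190.
φ(5539) = 28 × 190 = 5320.

5320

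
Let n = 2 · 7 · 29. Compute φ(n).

168

φ(406) = 406 · (1 − 1/2) · (1 − 1/7) · (1 − 1/29)
       = 406 · 168/406 = 168.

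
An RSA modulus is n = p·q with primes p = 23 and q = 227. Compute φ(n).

φ(5221) = 5221 · (1 − 1/23) · (1 − 1/227)
       = 5221 · 4972/5221 = 4972.

4972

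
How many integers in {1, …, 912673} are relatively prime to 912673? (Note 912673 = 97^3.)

903264

φ(912673) = 912673 · (1 − 1/97)
       = 912673 · 96/97 = 903264.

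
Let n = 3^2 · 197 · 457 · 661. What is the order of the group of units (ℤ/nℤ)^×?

φ(3^2) = 3^2 − 3^1 = 9 − 3 = 6.
φ(197) = 197 − 1 = 196.
φ(457) = 457 − 1 = 456.
φ(661) = 661 − 1 = 660.
Since φ is multiplicative, φ(535582521) = 6 · 196 · 456 · 660 = 353928960.

353928960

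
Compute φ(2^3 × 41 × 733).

φ(240424) = 240424 · (1 − 1/2) · (1 − 1/41) · (1 − 1/733)
       = 240424 · 29280/60106 = 117120.

117120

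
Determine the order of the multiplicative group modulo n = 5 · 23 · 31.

2640

φ(3565) = 3565 · (1 − 1/5) · (1 − 1/23) · (1 − 1/31)
       = 3565 · 2640/3565 = 2640.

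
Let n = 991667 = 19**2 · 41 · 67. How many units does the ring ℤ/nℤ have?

902880

φ(991667) = 991667 · (1 − 1/19) · (1 − 1/41) · (1 − 1/67)
       = 991667 · 47520/52193 = 902880.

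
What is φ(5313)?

First factor: 5313 = 3 · 7 · 11 · 23.
φ(5313) = 5313 · (1 − 1/3) · (1 − 1/7) · (1 − 1/11) · (1 − 1/23)
       = 5313 · 2640/5313 = 2640.

2640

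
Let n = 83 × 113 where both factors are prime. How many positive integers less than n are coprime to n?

φ(83) = 83 − 1 = 82.
φ(113) = 113 − 1 = 112.
Since φ is multiplicative, φ(9379) = 82 · 112 = 9184.

9184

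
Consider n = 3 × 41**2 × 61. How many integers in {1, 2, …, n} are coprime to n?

φ(307623) = 307623 · (1 − 1/3) · (1 − 1/41) · (1 − 1/61)
       = 307623 · 4800/7503 = 196800.

196800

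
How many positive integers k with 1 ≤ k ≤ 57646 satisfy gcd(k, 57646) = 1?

Prime factorization: 57646 = 2 × 19 × 37 × 41.
φ(57646) = 57646 · (1 − 1/2) · (1 − 1/19) · (1 − 1/37) · (1 − 1/41)
       = 57646 · 25920/57646 = 25920.

25920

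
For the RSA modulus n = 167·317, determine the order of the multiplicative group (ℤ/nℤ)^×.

For distinct primes, φ(pq) = (p−1)(q−1) = 166 × 316 = 52456.

52456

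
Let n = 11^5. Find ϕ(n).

φ(161051) = 161051 · (1 − 1/11)
       = 161051 · 10/11 = 146410.

146410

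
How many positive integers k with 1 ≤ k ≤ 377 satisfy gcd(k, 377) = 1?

336

Factor 377: 377 = 13 × 29.
φ(13) = 13 − 1 = 12.
φ(29) = 29 − 1 = 28.
φ(377) = 12 × 28 = 336.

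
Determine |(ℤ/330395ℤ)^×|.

First factor: 330395 = 5 × 13**2 × 17 × 23.
φ(5) = 5 − 1 = 4.
φ(13^2) = 13^1·(13−1) = 13·12 = 156.
φ(17) = 17 − 1 = 16.
φ(23) = 23 − 1 = 22.
Multiply: 4 · 156 · 16 · 22 = 219648.

219648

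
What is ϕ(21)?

12

Prime factorization: 21 = 3 · 7.
φ(21) = 21 · (1 − 1/3) · (1 − 1/7)
       = 21 · 12/21 = 12.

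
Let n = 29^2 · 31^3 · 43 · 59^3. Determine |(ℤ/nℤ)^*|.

φ(221261355067607) = 221261355067607 · (1 − 1/29) · (1 − 1/31) · (1 − 1/43) · (1 − 1/59)
       = 221261355067607 · 2046240/2280763 = 198509812371360.

198509812371360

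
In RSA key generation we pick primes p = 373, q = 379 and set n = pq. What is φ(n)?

140616

φ(141367) = 141367 · (1 − 1/373) · (1 − 1/379)
       = 141367 · 140616/141367 = 140616.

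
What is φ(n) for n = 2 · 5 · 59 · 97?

22272

φ(2) = 2 − 1 = 1.
φ(5) = 5 − 1 = 4.
φ(59) = 59 − 1 = 58.
φ(97) = 97 − 1 = 96.
Since φ is multiplicative, φ(57230) = 1 · 4 · 58 · 96 = 22272.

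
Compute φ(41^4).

φ(41^4) = 41^4 − 41^3 = 2825761 − 68921 = 2756840.

2756840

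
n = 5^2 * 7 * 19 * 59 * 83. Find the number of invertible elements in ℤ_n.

φ(16282525) = 16282525 · (1 − 1/5) · (1 − 1/7) · (1 − 1/19) · (1 − 1/59) · (1 − 1/83)
       = 16282525 · 2054592/3256505 = 10272960.

10272960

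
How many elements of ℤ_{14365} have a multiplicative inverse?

14365 = 5 · 13^2 · 17.
φ(14365) = 14365 · (1 − 1/5) · (1 − 1/13) · (1 − 1/17)
       = 14365 · 768/1105 = 9984.

9984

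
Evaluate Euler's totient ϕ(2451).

Factor 2451: 2451 = 3 · 19 · 43.
φ(3) = 3 − 1 = 2.
φ(19) = 19 − 1 = 18.
φ(43) = 43 − 1 = 42.
Since φ is multiplicative, φ(2451) = 2 · 18 · 42 = 1512.

1512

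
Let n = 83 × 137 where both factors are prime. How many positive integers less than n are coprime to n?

φ(pq) = (p−1)(q−1) = 82 · 136 = 11152.

11152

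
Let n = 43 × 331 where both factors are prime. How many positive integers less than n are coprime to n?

13860

φ(43) = 43 − 1 = 42.
φ(331) = 331 − 1 = 330.
Since φ is multiplicative, φ(14233) = 42 · 330 = 13860.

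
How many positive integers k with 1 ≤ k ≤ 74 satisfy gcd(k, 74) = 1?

36

Factor 74: 74 = 2 · 37.
φ(2) = 2 − 1 = 1.
φ(37) = 37 − 1 = 36.
Since φ is multiplicative, φ(74) = 1 · 36 = 36.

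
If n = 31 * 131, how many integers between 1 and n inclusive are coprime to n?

3900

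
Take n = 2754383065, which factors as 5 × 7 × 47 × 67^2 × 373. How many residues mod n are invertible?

1816062336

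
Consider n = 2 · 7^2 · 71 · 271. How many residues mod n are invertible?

793800

φ(2) = 2 − 1 = 1.
φ(7^2) = 7^2 − 7^1 = 49 − 7 = 42.
φ(71) = 71 − 1 = 70.
φ(271) = 271 − 1 = 270.
Multiply: 1 · 42 · 70 · 270 = 793800.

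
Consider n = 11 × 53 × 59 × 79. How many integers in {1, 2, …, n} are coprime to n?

φ(11) = 11 − 1 = 10.
φ(53) = 53 − 1 = 52.
φ(59) = 59 − 1 = 58.
φ(79) = 79 − 1 = 78.
φ(2717363) = 10 × 52 × 58 × 78 = 2352480.

2352480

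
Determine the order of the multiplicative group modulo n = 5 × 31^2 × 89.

327360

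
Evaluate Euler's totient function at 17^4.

78608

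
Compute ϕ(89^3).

697048

φ(704969) = 704969 · (1 − 1/89)
       = 704969 · 88/89 = 697048.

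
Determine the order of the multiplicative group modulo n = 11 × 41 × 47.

18400

φ(11) = 11 − 1 = 10.
φ(41) = 41 − 1 = 40.
φ(47) = 47 − 1 = 46.
Since φ is multiplicative, φ(21197) = 10 · 40 · 46 = 18400.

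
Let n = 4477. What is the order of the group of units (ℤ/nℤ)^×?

Prime factorization: 4477 = 11^2 · 37.
φ(4477) = 4477 · (1 − 1/11) · (1 − 1/37)
       = 4477 · 360/407 = 3960.

3960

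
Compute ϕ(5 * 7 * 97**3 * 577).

12486721536

φ(18431431235) = 18431431235 · (1 − 1/5) · (1 − 1/7) · (1 − 1/97) · (1 − 1/577)
       = 18431431235 · 1327104/1958915 = 12486721536.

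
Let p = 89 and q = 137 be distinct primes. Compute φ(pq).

11968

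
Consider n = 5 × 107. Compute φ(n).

φ(535) = 535 · (1 − 1/5) · (1 − 1/107)
       = 535 · 424/535 = 424.

424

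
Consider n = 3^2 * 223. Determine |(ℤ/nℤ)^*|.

1332

φ(2007) = 2007 · (1 − 1/3) · (1 − 1/223)
       = 2007 · 444/669 = 1332.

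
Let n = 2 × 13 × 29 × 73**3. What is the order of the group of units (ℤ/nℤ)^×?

φ(293318818) = 293318818 · (1 − 1/2) · (1 − 1/13) · (1 − 1/29) · (1 − 1/73)
       = 293318818 · 24192/55042 = 128919168.

128919168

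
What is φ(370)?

Prime factorization: 370 = 2 · 5 · 37.
φ(2) = 2 − 1 = 1.
φ(5) = 5 − 1 = 4.
φ(37) = 37 − 1 = 36.
Multiply: 1 · 4 · 36 = 144.

144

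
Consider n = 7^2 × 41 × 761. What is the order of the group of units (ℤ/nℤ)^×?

1276800

φ(1528849) = 1528849 · (1 − 1/7) · (1 − 1/41) · (1 − 1/761)
       = 1528849 · 182400/218407 = 1276800.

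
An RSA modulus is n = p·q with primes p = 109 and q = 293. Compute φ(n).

For distinct primes, φ(pq) = (p−1)(q−1) = 108 × 292 = 31536.

31536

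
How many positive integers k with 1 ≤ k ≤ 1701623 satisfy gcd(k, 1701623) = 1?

First factor: 1701623 = 7**3 · 11**2 · 41.
φ(1701623) = 1701623 · (1 − 1/7) · (1 − 1/11) · (1 − 1/41)
       = 1701623 · 2400/3157 = 1293600.

1293600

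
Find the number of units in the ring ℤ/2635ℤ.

1920

Factor 2635: 2635 = 5 * 17 * 31.
φ(5) = 5 − 1 = 4.
φ(17) = 17 − 1 = 16.
φ(31) = 31 − 1 = 30.
Since φ is multiplicative, φ(2635) = 4 · 16 · 30 = 1920.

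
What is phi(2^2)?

2

φ(4) = 4 · (1 − 1/2)
       = 4 · 1/2 = 2.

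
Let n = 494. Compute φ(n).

First factor: 494 = 2 × 13 × 19.
φ(2) = 2 − 1 = 1.
φ(13) = 13 − 1 = 12.
φ(19) = 19 − 1 = 18.
Since φ is multiplicative, φ(494) = 1 · 12 · 18 = 216.

216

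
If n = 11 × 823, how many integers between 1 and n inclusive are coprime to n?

φ(11) = 11 − 1 = 10.
φ(823) = 823 − 1 = 822.
Since φ is multiplicative, φ(9053) = 10 · 822 = 8220.

8220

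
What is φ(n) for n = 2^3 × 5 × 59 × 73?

φ(172280) = 172280 · (1 − 1/2) · (1 − 1/5) · (1 − 1/59) · (1 − 1/73)
       = 172280 · 16704/43070 = 66816.

66816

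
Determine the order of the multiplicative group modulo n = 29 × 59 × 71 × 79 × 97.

851235840

φ(29) = 29 − 1 = 28.
φ(59) = 59 − 1 = 58.
φ(71) = 71 − 1 = 70.
φ(79) = 79 − 1 = 78.
φ(97) = 97 − 1 = 96.
Multiply: 28 · 58 · 70 · 78 · 96 = 851235840.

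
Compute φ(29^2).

812

φ(841) = 841 · (1 − 1/29)
       = 841 · 28/29 = 812.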